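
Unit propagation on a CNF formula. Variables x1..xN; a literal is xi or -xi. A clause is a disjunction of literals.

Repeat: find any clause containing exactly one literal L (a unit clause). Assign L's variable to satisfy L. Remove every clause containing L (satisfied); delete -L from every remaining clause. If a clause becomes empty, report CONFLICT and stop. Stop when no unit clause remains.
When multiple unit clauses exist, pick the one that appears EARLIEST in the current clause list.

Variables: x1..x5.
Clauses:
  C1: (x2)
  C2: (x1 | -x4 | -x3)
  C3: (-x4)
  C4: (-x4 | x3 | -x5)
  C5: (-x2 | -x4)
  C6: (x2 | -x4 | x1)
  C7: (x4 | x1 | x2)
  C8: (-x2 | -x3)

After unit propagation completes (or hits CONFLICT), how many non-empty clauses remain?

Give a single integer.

Answer: 0

Derivation:
unit clause [2] forces x2=T; simplify:
  drop -2 from [-2, -4] -> [-4]
  drop -2 from [-2, -3] -> [-3]
  satisfied 3 clause(s); 5 remain; assigned so far: [2]
unit clause [-4] forces x4=F; simplify:
  satisfied 4 clause(s); 1 remain; assigned so far: [2, 4]
unit clause [-3] forces x3=F; simplify:
  satisfied 1 clause(s); 0 remain; assigned so far: [2, 3, 4]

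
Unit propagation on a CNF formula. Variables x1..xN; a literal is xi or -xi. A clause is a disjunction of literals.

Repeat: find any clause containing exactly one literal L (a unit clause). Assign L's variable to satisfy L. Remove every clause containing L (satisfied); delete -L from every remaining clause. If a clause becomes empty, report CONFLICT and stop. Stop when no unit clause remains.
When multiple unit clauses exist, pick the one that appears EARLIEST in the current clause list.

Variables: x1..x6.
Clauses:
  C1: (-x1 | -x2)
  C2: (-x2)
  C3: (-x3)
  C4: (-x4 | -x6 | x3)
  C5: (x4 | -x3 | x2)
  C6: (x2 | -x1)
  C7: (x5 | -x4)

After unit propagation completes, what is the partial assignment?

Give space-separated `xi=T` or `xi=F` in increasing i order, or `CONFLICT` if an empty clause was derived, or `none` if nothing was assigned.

unit clause [-2] forces x2=F; simplify:
  drop 2 from [4, -3, 2] -> [4, -3]
  drop 2 from [2, -1] -> [-1]
  satisfied 2 clause(s); 5 remain; assigned so far: [2]
unit clause [-3] forces x3=F; simplify:
  drop 3 from [-4, -6, 3] -> [-4, -6]
  satisfied 2 clause(s); 3 remain; assigned so far: [2, 3]
unit clause [-1] forces x1=F; simplify:
  satisfied 1 clause(s); 2 remain; assigned so far: [1, 2, 3]

Answer: x1=F x2=F x3=F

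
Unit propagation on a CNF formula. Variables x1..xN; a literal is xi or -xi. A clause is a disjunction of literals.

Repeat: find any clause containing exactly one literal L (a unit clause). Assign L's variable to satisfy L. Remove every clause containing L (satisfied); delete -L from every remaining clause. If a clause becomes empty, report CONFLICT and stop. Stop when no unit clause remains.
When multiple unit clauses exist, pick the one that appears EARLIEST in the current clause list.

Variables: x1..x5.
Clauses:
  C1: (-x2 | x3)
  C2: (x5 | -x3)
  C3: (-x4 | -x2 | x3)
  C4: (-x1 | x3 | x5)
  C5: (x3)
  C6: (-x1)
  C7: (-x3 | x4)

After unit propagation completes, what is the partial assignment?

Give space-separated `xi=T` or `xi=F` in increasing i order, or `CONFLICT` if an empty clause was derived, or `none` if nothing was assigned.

unit clause [3] forces x3=T; simplify:
  drop -3 from [5, -3] -> [5]
  drop -3 from [-3, 4] -> [4]
  satisfied 4 clause(s); 3 remain; assigned so far: [3]
unit clause [5] forces x5=T; simplify:
  satisfied 1 clause(s); 2 remain; assigned so far: [3, 5]
unit clause [-1] forces x1=F; simplify:
  satisfied 1 clause(s); 1 remain; assigned so far: [1, 3, 5]
unit clause [4] forces x4=T; simplify:
  satisfied 1 clause(s); 0 remain; assigned so far: [1, 3, 4, 5]

Answer: x1=F x3=T x4=T x5=T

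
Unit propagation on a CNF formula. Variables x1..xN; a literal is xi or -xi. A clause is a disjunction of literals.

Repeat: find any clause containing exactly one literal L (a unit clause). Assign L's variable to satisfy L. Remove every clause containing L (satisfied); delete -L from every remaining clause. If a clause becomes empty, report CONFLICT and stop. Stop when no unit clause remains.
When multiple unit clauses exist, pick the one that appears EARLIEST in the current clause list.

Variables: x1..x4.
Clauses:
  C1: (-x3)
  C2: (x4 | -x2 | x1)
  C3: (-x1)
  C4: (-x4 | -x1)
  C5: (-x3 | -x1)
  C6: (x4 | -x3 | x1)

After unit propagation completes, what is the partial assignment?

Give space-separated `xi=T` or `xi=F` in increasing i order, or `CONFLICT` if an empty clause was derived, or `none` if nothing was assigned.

unit clause [-3] forces x3=F; simplify:
  satisfied 3 clause(s); 3 remain; assigned so far: [3]
unit clause [-1] forces x1=F; simplify:
  drop 1 from [4, -2, 1] -> [4, -2]
  satisfied 2 clause(s); 1 remain; assigned so far: [1, 3]

Answer: x1=F x3=F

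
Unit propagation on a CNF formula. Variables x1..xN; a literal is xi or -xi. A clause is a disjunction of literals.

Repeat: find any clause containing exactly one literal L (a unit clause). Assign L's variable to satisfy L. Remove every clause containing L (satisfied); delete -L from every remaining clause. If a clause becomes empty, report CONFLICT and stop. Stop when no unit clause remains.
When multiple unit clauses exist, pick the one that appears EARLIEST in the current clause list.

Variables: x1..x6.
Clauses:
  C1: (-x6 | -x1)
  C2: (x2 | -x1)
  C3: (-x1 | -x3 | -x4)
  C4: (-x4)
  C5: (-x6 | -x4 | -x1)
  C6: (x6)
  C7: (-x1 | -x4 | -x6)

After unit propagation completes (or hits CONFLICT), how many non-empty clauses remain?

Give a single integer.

Answer: 0

Derivation:
unit clause [-4] forces x4=F; simplify:
  satisfied 4 clause(s); 3 remain; assigned so far: [4]
unit clause [6] forces x6=T; simplify:
  drop -6 from [-6, -1] -> [-1]
  satisfied 1 clause(s); 2 remain; assigned so far: [4, 6]
unit clause [-1] forces x1=F; simplify:
  satisfied 2 clause(s); 0 remain; assigned so far: [1, 4, 6]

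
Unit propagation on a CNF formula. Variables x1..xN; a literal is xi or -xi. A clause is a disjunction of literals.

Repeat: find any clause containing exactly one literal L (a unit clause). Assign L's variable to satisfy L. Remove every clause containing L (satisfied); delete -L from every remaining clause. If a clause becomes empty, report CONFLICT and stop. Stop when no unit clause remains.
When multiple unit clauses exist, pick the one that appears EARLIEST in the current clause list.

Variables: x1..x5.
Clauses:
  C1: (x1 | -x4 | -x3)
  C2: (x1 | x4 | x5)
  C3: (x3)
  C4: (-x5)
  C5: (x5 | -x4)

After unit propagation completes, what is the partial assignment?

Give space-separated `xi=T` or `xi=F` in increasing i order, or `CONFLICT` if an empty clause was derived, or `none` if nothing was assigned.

unit clause [3] forces x3=T; simplify:
  drop -3 from [1, -4, -3] -> [1, -4]
  satisfied 1 clause(s); 4 remain; assigned so far: [3]
unit clause [-5] forces x5=F; simplify:
  drop 5 from [1, 4, 5] -> [1, 4]
  drop 5 from [5, -4] -> [-4]
  satisfied 1 clause(s); 3 remain; assigned so far: [3, 5]
unit clause [-4] forces x4=F; simplify:
  drop 4 from [1, 4] -> [1]
  satisfied 2 clause(s); 1 remain; assigned so far: [3, 4, 5]
unit clause [1] forces x1=T; simplify:
  satisfied 1 clause(s); 0 remain; assigned so far: [1, 3, 4, 5]

Answer: x1=T x3=T x4=F x5=F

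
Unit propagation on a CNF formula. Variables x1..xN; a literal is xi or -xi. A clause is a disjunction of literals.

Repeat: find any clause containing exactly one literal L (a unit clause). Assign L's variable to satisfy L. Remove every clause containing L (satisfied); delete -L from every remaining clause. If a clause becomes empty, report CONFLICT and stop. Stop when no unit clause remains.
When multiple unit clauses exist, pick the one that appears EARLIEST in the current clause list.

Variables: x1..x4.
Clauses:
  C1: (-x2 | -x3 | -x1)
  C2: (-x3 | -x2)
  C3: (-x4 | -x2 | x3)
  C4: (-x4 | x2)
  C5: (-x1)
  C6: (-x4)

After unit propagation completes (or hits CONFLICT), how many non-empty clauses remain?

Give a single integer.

unit clause [-1] forces x1=F; simplify:
  satisfied 2 clause(s); 4 remain; assigned so far: [1]
unit clause [-4] forces x4=F; simplify:
  satisfied 3 clause(s); 1 remain; assigned so far: [1, 4]

Answer: 1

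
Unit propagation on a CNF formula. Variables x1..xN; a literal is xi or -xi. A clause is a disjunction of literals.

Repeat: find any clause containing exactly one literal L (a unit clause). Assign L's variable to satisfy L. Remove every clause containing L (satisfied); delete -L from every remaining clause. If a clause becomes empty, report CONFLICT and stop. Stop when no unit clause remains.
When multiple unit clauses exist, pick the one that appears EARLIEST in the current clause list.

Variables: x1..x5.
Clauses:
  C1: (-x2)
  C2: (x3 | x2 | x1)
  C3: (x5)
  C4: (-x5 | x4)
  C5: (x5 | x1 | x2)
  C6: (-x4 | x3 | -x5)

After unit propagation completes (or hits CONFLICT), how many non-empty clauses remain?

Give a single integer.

unit clause [-2] forces x2=F; simplify:
  drop 2 from [3, 2, 1] -> [3, 1]
  drop 2 from [5, 1, 2] -> [5, 1]
  satisfied 1 clause(s); 5 remain; assigned so far: [2]
unit clause [5] forces x5=T; simplify:
  drop -5 from [-5, 4] -> [4]
  drop -5 from [-4, 3, -5] -> [-4, 3]
  satisfied 2 clause(s); 3 remain; assigned so far: [2, 5]
unit clause [4] forces x4=T; simplify:
  drop -4 from [-4, 3] -> [3]
  satisfied 1 clause(s); 2 remain; assigned so far: [2, 4, 5]
unit clause [3] forces x3=T; simplify:
  satisfied 2 clause(s); 0 remain; assigned so far: [2, 3, 4, 5]

Answer: 0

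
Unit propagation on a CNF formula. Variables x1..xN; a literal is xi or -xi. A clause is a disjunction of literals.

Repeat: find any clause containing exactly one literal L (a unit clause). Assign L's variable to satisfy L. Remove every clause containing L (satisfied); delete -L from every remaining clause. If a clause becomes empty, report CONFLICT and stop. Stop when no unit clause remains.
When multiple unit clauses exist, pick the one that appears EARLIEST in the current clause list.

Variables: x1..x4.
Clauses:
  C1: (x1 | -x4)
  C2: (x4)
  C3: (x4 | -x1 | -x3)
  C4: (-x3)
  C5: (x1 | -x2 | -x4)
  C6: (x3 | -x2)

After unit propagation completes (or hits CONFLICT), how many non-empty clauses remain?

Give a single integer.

unit clause [4] forces x4=T; simplify:
  drop -4 from [1, -4] -> [1]
  drop -4 from [1, -2, -4] -> [1, -2]
  satisfied 2 clause(s); 4 remain; assigned so far: [4]
unit clause [1] forces x1=T; simplify:
  satisfied 2 clause(s); 2 remain; assigned so far: [1, 4]
unit clause [-3] forces x3=F; simplify:
  drop 3 from [3, -2] -> [-2]
  satisfied 1 clause(s); 1 remain; assigned so far: [1, 3, 4]
unit clause [-2] forces x2=F; simplify:
  satisfied 1 clause(s); 0 remain; assigned so far: [1, 2, 3, 4]

Answer: 0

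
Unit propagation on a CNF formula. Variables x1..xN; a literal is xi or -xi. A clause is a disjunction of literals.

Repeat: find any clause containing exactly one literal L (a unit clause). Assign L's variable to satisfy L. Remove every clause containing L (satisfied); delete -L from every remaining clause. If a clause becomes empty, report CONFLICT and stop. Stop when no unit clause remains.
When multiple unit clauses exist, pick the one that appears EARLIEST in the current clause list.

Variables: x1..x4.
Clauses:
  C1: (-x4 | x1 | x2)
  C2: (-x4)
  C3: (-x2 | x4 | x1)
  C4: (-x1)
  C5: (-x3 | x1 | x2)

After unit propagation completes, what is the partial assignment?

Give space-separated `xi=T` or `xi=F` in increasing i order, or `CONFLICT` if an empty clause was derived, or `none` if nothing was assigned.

unit clause [-4] forces x4=F; simplify:
  drop 4 from [-2, 4, 1] -> [-2, 1]
  satisfied 2 clause(s); 3 remain; assigned so far: [4]
unit clause [-1] forces x1=F; simplify:
  drop 1 from [-2, 1] -> [-2]
  drop 1 from [-3, 1, 2] -> [-3, 2]
  satisfied 1 clause(s); 2 remain; assigned so far: [1, 4]
unit clause [-2] forces x2=F; simplify:
  drop 2 from [-3, 2] -> [-3]
  satisfied 1 clause(s); 1 remain; assigned so far: [1, 2, 4]
unit clause [-3] forces x3=F; simplify:
  satisfied 1 clause(s); 0 remain; assigned so far: [1, 2, 3, 4]

Answer: x1=F x2=F x3=F x4=F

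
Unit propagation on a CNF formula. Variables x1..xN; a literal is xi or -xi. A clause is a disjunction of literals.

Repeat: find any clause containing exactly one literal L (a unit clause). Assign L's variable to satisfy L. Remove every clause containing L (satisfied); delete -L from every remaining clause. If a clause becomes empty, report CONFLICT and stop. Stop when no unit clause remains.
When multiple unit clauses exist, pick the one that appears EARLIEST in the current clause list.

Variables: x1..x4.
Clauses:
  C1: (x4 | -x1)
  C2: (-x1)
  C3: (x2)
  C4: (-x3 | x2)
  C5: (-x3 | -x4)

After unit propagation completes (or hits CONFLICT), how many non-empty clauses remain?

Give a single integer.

Answer: 1

Derivation:
unit clause [-1] forces x1=F; simplify:
  satisfied 2 clause(s); 3 remain; assigned so far: [1]
unit clause [2] forces x2=T; simplify:
  satisfied 2 clause(s); 1 remain; assigned so far: [1, 2]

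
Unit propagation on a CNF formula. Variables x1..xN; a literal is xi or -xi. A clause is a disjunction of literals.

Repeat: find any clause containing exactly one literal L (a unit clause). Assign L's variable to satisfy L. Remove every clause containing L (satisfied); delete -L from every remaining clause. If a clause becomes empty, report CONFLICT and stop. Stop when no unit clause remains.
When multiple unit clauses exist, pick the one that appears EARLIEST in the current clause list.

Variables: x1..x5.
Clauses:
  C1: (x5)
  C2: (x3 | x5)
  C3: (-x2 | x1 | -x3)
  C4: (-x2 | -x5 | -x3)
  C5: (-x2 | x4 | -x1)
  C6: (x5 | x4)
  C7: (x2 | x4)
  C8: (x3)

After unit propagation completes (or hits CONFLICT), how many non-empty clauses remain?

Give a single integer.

Answer: 0

Derivation:
unit clause [5] forces x5=T; simplify:
  drop -5 from [-2, -5, -3] -> [-2, -3]
  satisfied 3 clause(s); 5 remain; assigned so far: [5]
unit clause [3] forces x3=T; simplify:
  drop -3 from [-2, 1, -3] -> [-2, 1]
  drop -3 from [-2, -3] -> [-2]
  satisfied 1 clause(s); 4 remain; assigned so far: [3, 5]
unit clause [-2] forces x2=F; simplify:
  drop 2 from [2, 4] -> [4]
  satisfied 3 clause(s); 1 remain; assigned so far: [2, 3, 5]
unit clause [4] forces x4=T; simplify:
  satisfied 1 clause(s); 0 remain; assigned so far: [2, 3, 4, 5]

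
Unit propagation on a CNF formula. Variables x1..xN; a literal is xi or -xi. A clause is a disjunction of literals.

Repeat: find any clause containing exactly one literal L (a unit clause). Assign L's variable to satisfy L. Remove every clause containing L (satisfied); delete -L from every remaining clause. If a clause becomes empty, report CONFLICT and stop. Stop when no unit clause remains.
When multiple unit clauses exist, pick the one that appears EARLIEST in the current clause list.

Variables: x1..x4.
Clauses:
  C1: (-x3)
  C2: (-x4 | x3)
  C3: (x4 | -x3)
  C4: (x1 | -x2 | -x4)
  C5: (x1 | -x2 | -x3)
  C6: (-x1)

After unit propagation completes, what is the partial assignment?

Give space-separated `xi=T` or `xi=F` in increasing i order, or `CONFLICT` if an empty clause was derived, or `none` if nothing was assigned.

unit clause [-3] forces x3=F; simplify:
  drop 3 from [-4, 3] -> [-4]
  satisfied 3 clause(s); 3 remain; assigned so far: [3]
unit clause [-4] forces x4=F; simplify:
  satisfied 2 clause(s); 1 remain; assigned so far: [3, 4]
unit clause [-1] forces x1=F; simplify:
  satisfied 1 clause(s); 0 remain; assigned so far: [1, 3, 4]

Answer: x1=F x3=F x4=F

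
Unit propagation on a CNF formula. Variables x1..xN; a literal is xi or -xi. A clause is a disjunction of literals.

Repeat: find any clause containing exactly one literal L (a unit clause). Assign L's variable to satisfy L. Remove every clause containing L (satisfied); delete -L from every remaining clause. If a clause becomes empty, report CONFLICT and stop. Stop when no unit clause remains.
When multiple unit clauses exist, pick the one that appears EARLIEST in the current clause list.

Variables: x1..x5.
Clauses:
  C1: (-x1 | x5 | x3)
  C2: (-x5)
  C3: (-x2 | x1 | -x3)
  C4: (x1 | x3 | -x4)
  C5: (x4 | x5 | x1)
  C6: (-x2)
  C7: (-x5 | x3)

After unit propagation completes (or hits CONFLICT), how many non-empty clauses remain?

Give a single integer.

Answer: 3

Derivation:
unit clause [-5] forces x5=F; simplify:
  drop 5 from [-1, 5, 3] -> [-1, 3]
  drop 5 from [4, 5, 1] -> [4, 1]
  satisfied 2 clause(s); 5 remain; assigned so far: [5]
unit clause [-2] forces x2=F; simplify:
  satisfied 2 clause(s); 3 remain; assigned so far: [2, 5]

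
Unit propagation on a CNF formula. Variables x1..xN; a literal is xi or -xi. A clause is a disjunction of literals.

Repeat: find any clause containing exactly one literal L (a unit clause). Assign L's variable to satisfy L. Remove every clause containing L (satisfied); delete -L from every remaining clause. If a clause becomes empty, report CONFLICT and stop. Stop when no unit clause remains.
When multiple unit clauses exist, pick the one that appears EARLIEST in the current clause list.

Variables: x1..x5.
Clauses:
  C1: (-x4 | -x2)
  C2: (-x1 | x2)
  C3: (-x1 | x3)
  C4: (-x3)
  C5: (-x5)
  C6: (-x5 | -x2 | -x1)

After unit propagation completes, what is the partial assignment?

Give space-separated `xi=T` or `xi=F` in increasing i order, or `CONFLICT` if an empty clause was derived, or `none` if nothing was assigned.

unit clause [-3] forces x3=F; simplify:
  drop 3 from [-1, 3] -> [-1]
  satisfied 1 clause(s); 5 remain; assigned so far: [3]
unit clause [-1] forces x1=F; simplify:
  satisfied 3 clause(s); 2 remain; assigned so far: [1, 3]
unit clause [-5] forces x5=F; simplify:
  satisfied 1 clause(s); 1 remain; assigned so far: [1, 3, 5]

Answer: x1=F x3=F x5=F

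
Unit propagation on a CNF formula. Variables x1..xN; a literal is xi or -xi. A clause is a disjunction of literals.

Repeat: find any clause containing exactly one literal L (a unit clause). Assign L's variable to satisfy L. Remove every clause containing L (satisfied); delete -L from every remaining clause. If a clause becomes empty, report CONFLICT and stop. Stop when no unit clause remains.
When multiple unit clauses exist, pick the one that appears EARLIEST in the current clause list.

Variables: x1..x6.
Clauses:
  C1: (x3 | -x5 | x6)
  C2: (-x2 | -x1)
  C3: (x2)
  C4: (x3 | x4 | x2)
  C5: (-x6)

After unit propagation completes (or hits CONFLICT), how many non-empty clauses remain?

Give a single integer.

unit clause [2] forces x2=T; simplify:
  drop -2 from [-2, -1] -> [-1]
  satisfied 2 clause(s); 3 remain; assigned so far: [2]
unit clause [-1] forces x1=F; simplify:
  satisfied 1 clause(s); 2 remain; assigned so far: [1, 2]
unit clause [-6] forces x6=F; simplify:
  drop 6 from [3, -5, 6] -> [3, -5]
  satisfied 1 clause(s); 1 remain; assigned so far: [1, 2, 6]

Answer: 1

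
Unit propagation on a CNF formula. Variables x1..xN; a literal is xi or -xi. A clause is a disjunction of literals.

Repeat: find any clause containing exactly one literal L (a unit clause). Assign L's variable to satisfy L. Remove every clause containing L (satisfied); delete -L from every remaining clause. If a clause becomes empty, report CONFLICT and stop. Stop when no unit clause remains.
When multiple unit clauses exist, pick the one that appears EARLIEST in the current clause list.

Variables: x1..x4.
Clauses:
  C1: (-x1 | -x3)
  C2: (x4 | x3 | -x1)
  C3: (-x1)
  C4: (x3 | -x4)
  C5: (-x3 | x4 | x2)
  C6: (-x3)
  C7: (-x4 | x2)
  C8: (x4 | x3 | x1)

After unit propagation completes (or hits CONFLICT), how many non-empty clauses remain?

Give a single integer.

Answer: 0

Derivation:
unit clause [-1] forces x1=F; simplify:
  drop 1 from [4, 3, 1] -> [4, 3]
  satisfied 3 clause(s); 5 remain; assigned so far: [1]
unit clause [-3] forces x3=F; simplify:
  drop 3 from [3, -4] -> [-4]
  drop 3 from [4, 3] -> [4]
  satisfied 2 clause(s); 3 remain; assigned so far: [1, 3]
unit clause [-4] forces x4=F; simplify:
  drop 4 from [4] -> [] (empty!)
  satisfied 2 clause(s); 1 remain; assigned so far: [1, 3, 4]
CONFLICT (empty clause)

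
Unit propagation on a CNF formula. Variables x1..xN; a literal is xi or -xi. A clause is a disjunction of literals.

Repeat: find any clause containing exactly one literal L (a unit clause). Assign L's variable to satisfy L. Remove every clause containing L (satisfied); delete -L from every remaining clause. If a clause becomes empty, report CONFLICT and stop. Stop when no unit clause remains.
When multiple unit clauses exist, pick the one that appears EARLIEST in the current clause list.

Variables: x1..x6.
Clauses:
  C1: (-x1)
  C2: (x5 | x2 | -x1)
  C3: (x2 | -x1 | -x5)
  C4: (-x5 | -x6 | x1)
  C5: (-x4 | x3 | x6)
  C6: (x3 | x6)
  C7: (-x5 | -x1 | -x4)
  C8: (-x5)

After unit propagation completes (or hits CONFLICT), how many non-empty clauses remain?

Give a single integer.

Answer: 2

Derivation:
unit clause [-1] forces x1=F; simplify:
  drop 1 from [-5, -6, 1] -> [-5, -6]
  satisfied 4 clause(s); 4 remain; assigned so far: [1]
unit clause [-5] forces x5=F; simplify:
  satisfied 2 clause(s); 2 remain; assigned so far: [1, 5]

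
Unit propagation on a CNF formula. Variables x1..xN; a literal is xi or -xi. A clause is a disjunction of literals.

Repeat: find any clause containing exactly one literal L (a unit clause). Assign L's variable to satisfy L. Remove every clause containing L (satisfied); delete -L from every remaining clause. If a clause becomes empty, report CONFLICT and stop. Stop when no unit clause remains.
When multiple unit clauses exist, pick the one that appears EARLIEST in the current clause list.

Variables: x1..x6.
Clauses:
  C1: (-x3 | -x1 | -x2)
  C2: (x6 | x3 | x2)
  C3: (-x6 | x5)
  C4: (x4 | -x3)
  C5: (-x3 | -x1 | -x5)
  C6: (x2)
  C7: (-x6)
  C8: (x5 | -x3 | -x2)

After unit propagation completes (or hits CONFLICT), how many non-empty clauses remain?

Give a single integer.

unit clause [2] forces x2=T; simplify:
  drop -2 from [-3, -1, -2] -> [-3, -1]
  drop -2 from [5, -3, -2] -> [5, -3]
  satisfied 2 clause(s); 6 remain; assigned so far: [2]
unit clause [-6] forces x6=F; simplify:
  satisfied 2 clause(s); 4 remain; assigned so far: [2, 6]

Answer: 4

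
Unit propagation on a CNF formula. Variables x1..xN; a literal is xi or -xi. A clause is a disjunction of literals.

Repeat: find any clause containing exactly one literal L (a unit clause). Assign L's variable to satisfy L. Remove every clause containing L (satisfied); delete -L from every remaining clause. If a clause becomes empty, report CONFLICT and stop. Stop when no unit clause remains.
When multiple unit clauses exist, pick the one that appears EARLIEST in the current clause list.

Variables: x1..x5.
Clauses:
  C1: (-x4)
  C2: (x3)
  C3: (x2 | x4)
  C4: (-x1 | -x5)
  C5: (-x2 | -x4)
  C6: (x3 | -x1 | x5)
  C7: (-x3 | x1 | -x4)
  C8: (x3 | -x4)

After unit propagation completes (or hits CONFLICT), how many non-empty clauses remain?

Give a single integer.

Answer: 1

Derivation:
unit clause [-4] forces x4=F; simplify:
  drop 4 from [2, 4] -> [2]
  satisfied 4 clause(s); 4 remain; assigned so far: [4]
unit clause [3] forces x3=T; simplify:
  satisfied 2 clause(s); 2 remain; assigned so far: [3, 4]
unit clause [2] forces x2=T; simplify:
  satisfied 1 clause(s); 1 remain; assigned so far: [2, 3, 4]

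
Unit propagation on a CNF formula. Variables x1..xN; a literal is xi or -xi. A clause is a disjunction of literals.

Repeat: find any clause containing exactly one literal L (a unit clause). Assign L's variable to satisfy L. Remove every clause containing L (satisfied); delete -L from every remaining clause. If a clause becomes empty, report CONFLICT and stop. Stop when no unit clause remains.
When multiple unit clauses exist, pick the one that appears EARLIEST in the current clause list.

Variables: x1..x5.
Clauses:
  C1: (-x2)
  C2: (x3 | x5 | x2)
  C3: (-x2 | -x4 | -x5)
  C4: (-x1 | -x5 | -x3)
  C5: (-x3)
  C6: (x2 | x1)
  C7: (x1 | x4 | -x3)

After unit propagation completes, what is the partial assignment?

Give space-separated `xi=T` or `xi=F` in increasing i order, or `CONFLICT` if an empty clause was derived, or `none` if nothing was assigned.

Answer: x1=T x2=F x3=F x5=T

Derivation:
unit clause [-2] forces x2=F; simplify:
  drop 2 from [3, 5, 2] -> [3, 5]
  drop 2 from [2, 1] -> [1]
  satisfied 2 clause(s); 5 remain; assigned so far: [2]
unit clause [-3] forces x3=F; simplify:
  drop 3 from [3, 5] -> [5]
  satisfied 3 clause(s); 2 remain; assigned so far: [2, 3]
unit clause [5] forces x5=T; simplify:
  satisfied 1 clause(s); 1 remain; assigned so far: [2, 3, 5]
unit clause [1] forces x1=T; simplify:
  satisfied 1 clause(s); 0 remain; assigned so far: [1, 2, 3, 5]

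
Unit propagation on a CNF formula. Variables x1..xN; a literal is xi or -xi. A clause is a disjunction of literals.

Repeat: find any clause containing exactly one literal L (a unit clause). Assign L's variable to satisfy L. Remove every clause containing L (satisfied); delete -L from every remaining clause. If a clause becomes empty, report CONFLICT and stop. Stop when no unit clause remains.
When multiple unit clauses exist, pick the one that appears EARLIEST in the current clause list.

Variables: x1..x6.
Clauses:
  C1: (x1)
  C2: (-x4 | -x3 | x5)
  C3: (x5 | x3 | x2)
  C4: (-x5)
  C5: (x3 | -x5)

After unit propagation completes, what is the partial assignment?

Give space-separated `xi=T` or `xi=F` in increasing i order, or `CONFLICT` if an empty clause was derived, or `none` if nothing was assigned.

unit clause [1] forces x1=T; simplify:
  satisfied 1 clause(s); 4 remain; assigned so far: [1]
unit clause [-5] forces x5=F; simplify:
  drop 5 from [-4, -3, 5] -> [-4, -3]
  drop 5 from [5, 3, 2] -> [3, 2]
  satisfied 2 clause(s); 2 remain; assigned so far: [1, 5]

Answer: x1=T x5=F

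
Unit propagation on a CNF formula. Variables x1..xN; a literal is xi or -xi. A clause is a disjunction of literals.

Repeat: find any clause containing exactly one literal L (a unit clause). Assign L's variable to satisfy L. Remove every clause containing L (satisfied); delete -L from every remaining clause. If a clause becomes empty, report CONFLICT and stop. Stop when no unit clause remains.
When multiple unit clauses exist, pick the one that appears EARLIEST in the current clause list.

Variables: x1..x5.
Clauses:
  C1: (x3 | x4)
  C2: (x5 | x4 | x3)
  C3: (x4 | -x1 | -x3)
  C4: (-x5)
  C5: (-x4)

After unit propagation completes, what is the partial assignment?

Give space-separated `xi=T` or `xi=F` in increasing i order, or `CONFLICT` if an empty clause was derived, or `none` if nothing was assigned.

unit clause [-5] forces x5=F; simplify:
  drop 5 from [5, 4, 3] -> [4, 3]
  satisfied 1 clause(s); 4 remain; assigned so far: [5]
unit clause [-4] forces x4=F; simplify:
  drop 4 from [3, 4] -> [3]
  drop 4 from [4, 3] -> [3]
  drop 4 from [4, -1, -3] -> [-1, -3]
  satisfied 1 clause(s); 3 remain; assigned so far: [4, 5]
unit clause [3] forces x3=T; simplify:
  drop -3 from [-1, -3] -> [-1]
  satisfied 2 clause(s); 1 remain; assigned so far: [3, 4, 5]
unit clause [-1] forces x1=F; simplify:
  satisfied 1 clause(s); 0 remain; assigned so far: [1, 3, 4, 5]

Answer: x1=F x3=T x4=F x5=F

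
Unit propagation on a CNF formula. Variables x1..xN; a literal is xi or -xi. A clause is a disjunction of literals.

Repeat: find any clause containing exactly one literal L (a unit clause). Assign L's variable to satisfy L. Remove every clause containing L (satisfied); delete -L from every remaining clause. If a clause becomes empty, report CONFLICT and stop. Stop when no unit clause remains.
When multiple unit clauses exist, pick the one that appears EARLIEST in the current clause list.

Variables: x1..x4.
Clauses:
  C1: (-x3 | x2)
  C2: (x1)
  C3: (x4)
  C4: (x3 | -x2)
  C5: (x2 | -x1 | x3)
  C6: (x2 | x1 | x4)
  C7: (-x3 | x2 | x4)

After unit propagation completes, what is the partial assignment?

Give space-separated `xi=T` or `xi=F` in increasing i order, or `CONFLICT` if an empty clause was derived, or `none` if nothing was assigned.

unit clause [1] forces x1=T; simplify:
  drop -1 from [2, -1, 3] -> [2, 3]
  satisfied 2 clause(s); 5 remain; assigned so far: [1]
unit clause [4] forces x4=T; simplify:
  satisfied 2 clause(s); 3 remain; assigned so far: [1, 4]

Answer: x1=T x4=T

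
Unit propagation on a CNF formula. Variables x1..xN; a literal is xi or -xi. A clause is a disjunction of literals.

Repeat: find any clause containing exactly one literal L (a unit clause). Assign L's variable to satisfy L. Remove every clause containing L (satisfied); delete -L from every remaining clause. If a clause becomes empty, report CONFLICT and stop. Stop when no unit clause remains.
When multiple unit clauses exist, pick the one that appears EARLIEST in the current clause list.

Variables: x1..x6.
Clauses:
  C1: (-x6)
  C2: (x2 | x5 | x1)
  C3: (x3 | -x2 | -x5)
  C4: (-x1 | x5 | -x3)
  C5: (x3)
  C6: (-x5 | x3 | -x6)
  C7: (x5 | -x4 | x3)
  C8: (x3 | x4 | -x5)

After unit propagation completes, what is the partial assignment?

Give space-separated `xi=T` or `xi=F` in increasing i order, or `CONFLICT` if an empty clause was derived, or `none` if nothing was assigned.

unit clause [-6] forces x6=F; simplify:
  satisfied 2 clause(s); 6 remain; assigned so far: [6]
unit clause [3] forces x3=T; simplify:
  drop -3 from [-1, 5, -3] -> [-1, 5]
  satisfied 4 clause(s); 2 remain; assigned so far: [3, 6]

Answer: x3=T x6=F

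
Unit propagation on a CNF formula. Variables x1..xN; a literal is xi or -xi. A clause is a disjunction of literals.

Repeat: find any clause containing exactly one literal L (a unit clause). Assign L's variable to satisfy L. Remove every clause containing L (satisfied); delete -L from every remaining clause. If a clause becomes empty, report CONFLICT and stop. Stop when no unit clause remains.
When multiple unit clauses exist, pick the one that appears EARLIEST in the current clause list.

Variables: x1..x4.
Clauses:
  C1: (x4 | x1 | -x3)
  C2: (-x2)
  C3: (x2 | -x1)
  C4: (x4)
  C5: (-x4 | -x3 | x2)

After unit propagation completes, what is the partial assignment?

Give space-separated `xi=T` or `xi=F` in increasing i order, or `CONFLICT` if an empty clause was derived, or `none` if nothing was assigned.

unit clause [-2] forces x2=F; simplify:
  drop 2 from [2, -1] -> [-1]
  drop 2 from [-4, -3, 2] -> [-4, -3]
  satisfied 1 clause(s); 4 remain; assigned so far: [2]
unit clause [-1] forces x1=F; simplify:
  drop 1 from [4, 1, -3] -> [4, -3]
  satisfied 1 clause(s); 3 remain; assigned so far: [1, 2]
unit clause [4] forces x4=T; simplify:
  drop -4 from [-4, -3] -> [-3]
  satisfied 2 clause(s); 1 remain; assigned so far: [1, 2, 4]
unit clause [-3] forces x3=F; simplify:
  satisfied 1 clause(s); 0 remain; assigned so far: [1, 2, 3, 4]

Answer: x1=F x2=F x3=F x4=T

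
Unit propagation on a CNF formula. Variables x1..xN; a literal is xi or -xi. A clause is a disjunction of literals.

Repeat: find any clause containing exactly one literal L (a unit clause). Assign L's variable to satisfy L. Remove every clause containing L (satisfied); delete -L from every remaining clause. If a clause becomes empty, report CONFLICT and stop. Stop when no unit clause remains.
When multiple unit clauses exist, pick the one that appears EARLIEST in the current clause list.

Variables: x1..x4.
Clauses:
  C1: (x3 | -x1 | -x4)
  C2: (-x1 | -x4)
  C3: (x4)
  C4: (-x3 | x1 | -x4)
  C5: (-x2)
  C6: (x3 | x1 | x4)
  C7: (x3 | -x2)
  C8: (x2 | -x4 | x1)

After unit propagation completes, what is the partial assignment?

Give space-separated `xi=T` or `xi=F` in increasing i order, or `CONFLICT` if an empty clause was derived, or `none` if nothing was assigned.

unit clause [4] forces x4=T; simplify:
  drop -4 from [3, -1, -4] -> [3, -1]
  drop -4 from [-1, -4] -> [-1]
  drop -4 from [-3, 1, -4] -> [-3, 1]
  drop -4 from [2, -4, 1] -> [2, 1]
  satisfied 2 clause(s); 6 remain; assigned so far: [4]
unit clause [-1] forces x1=F; simplify:
  drop 1 from [-3, 1] -> [-3]
  drop 1 from [2, 1] -> [2]
  satisfied 2 clause(s); 4 remain; assigned so far: [1, 4]
unit clause [-3] forces x3=F; simplify:
  drop 3 from [3, -2] -> [-2]
  satisfied 1 clause(s); 3 remain; assigned so far: [1, 3, 4]
unit clause [-2] forces x2=F; simplify:
  drop 2 from [2] -> [] (empty!)
  satisfied 2 clause(s); 1 remain; assigned so far: [1, 2, 3, 4]
CONFLICT (empty clause)

Answer: CONFLICT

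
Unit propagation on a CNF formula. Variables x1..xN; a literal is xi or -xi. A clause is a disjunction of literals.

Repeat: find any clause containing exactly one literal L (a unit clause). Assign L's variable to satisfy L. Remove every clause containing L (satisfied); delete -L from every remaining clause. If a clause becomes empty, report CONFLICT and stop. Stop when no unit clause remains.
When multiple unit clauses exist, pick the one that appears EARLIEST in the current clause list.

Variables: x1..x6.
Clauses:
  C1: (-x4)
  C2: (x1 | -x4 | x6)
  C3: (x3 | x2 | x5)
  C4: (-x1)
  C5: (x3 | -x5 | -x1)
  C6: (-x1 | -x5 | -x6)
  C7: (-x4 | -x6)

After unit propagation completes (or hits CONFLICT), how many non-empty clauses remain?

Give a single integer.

unit clause [-4] forces x4=F; simplify:
  satisfied 3 clause(s); 4 remain; assigned so far: [4]
unit clause [-1] forces x1=F; simplify:
  satisfied 3 clause(s); 1 remain; assigned so far: [1, 4]

Answer: 1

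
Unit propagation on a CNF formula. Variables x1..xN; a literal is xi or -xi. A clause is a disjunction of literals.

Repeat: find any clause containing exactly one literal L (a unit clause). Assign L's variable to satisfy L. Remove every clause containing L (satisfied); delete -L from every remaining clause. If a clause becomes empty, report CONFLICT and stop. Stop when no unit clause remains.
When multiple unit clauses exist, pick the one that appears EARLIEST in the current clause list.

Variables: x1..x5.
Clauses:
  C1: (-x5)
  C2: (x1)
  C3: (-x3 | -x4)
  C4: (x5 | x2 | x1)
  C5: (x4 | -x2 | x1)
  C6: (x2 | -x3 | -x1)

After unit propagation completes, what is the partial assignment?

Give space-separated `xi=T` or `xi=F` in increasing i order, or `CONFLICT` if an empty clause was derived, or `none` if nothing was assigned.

Answer: x1=T x5=F

Derivation:
unit clause [-5] forces x5=F; simplify:
  drop 5 from [5, 2, 1] -> [2, 1]
  satisfied 1 clause(s); 5 remain; assigned so far: [5]
unit clause [1] forces x1=T; simplify:
  drop -1 from [2, -3, -1] -> [2, -3]
  satisfied 3 clause(s); 2 remain; assigned so far: [1, 5]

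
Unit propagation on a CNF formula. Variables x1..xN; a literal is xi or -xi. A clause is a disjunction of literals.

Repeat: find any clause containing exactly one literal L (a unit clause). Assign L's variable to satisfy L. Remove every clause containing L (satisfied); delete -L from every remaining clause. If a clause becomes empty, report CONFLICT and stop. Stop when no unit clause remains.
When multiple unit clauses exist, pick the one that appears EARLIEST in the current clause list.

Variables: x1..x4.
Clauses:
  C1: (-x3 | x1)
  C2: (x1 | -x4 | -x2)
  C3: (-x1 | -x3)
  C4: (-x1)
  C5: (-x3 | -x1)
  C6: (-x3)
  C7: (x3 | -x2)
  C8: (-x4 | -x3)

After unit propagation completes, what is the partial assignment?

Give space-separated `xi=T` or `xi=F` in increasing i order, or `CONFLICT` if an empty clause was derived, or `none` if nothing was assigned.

Answer: x1=F x2=F x3=F

Derivation:
unit clause [-1] forces x1=F; simplify:
  drop 1 from [-3, 1] -> [-3]
  drop 1 from [1, -4, -2] -> [-4, -2]
  satisfied 3 clause(s); 5 remain; assigned so far: [1]
unit clause [-3] forces x3=F; simplify:
  drop 3 from [3, -2] -> [-2]
  satisfied 3 clause(s); 2 remain; assigned so far: [1, 3]
unit clause [-2] forces x2=F; simplify:
  satisfied 2 clause(s); 0 remain; assigned so far: [1, 2, 3]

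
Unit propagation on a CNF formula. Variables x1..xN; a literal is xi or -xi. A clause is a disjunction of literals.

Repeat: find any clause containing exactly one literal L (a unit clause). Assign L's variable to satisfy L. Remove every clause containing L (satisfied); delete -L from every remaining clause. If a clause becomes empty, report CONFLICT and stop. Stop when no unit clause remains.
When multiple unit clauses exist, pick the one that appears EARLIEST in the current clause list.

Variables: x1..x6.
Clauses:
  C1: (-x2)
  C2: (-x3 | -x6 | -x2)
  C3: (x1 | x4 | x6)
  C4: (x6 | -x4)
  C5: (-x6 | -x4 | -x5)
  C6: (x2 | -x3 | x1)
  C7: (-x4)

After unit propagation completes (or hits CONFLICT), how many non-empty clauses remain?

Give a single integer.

Answer: 2

Derivation:
unit clause [-2] forces x2=F; simplify:
  drop 2 from [2, -3, 1] -> [-3, 1]
  satisfied 2 clause(s); 5 remain; assigned so far: [2]
unit clause [-4] forces x4=F; simplify:
  drop 4 from [1, 4, 6] -> [1, 6]
  satisfied 3 clause(s); 2 remain; assigned so far: [2, 4]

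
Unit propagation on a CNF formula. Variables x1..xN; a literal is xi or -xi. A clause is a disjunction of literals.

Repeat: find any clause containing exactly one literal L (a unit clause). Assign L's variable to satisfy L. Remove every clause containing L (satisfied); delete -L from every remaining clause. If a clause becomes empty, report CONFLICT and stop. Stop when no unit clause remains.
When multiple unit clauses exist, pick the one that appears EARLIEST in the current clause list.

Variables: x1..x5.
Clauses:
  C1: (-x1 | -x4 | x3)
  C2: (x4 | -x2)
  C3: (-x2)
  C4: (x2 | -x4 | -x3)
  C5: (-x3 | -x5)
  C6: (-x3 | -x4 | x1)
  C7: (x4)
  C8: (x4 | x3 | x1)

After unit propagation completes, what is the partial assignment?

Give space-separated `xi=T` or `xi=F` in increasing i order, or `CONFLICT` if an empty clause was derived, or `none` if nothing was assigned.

unit clause [-2] forces x2=F; simplify:
  drop 2 from [2, -4, -3] -> [-4, -3]
  satisfied 2 clause(s); 6 remain; assigned so far: [2]
unit clause [4] forces x4=T; simplify:
  drop -4 from [-1, -4, 3] -> [-1, 3]
  drop -4 from [-4, -3] -> [-3]
  drop -4 from [-3, -4, 1] -> [-3, 1]
  satisfied 2 clause(s); 4 remain; assigned so far: [2, 4]
unit clause [-3] forces x3=F; simplify:
  drop 3 from [-1, 3] -> [-1]
  satisfied 3 clause(s); 1 remain; assigned so far: [2, 3, 4]
unit clause [-1] forces x1=F; simplify:
  satisfied 1 clause(s); 0 remain; assigned so far: [1, 2, 3, 4]

Answer: x1=F x2=F x3=F x4=T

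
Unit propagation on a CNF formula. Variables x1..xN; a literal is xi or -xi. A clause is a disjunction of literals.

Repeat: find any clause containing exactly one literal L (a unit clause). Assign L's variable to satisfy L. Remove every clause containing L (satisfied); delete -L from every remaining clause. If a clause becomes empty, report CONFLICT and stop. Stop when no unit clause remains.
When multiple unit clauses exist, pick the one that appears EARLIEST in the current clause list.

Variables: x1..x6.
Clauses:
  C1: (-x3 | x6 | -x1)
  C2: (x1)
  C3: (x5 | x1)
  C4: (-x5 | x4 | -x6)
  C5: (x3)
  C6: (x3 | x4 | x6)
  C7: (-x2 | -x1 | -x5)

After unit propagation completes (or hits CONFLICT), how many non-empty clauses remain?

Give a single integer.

unit clause [1] forces x1=T; simplify:
  drop -1 from [-3, 6, -1] -> [-3, 6]
  drop -1 from [-2, -1, -5] -> [-2, -5]
  satisfied 2 clause(s); 5 remain; assigned so far: [1]
unit clause [3] forces x3=T; simplify:
  drop -3 from [-3, 6] -> [6]
  satisfied 2 clause(s); 3 remain; assigned so far: [1, 3]
unit clause [6] forces x6=T; simplify:
  drop -6 from [-5, 4, -6] -> [-5, 4]
  satisfied 1 clause(s); 2 remain; assigned so far: [1, 3, 6]

Answer: 2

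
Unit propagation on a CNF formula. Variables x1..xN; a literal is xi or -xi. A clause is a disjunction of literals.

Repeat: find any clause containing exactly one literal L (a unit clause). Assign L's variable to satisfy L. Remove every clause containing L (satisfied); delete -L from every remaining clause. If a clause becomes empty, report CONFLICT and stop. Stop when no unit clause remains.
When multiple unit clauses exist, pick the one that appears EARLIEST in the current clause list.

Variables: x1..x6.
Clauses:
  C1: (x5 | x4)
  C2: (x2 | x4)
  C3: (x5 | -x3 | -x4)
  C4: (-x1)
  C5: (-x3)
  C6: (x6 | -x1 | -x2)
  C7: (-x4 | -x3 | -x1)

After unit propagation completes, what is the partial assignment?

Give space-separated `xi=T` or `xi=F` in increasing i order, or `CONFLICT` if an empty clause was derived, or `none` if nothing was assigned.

unit clause [-1] forces x1=F; simplify:
  satisfied 3 clause(s); 4 remain; assigned so far: [1]
unit clause [-3] forces x3=F; simplify:
  satisfied 2 clause(s); 2 remain; assigned so far: [1, 3]

Answer: x1=F x3=F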